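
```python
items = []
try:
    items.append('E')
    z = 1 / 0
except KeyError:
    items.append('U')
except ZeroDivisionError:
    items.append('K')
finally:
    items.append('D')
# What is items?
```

Step-by-step execution trace:
1. try: `items.append('E')` → items = ['E'].
2. `z = 1 / 0` raises ZeroDivisionError.
3. `except KeyError` does not match ZeroDivisionError; skipped.
4. `except ZeroDivisionError` matches → `items.append('K')` → items = ['E', 'K'].
5. finally always runs: `items.append('D')` → items = ['E', 'K', 'D'].
Result: ['E', 'K', 'D']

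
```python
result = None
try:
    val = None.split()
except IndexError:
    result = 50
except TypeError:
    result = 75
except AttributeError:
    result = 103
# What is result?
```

Step-by-step execution trace:
1. `val = None.split()` raises AttributeError.
2. `except IndexError` does not match AttributeError; skipped.
3. `except TypeError` does not match AttributeError; skipped.
4. `except AttributeError` matches → result = 103.
Result: 103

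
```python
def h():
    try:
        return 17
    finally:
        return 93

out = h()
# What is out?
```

Step-by-step execution trace:
1. `h()` enters try: `return 17` sets pending return value 17.
2. Before returning, `finally: return 93` runs and overrides the pending return.
3. h() returns 93 → out = 93.
Result: 93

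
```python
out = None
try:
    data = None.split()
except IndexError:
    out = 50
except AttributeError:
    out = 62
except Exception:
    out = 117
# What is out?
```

Step-by-step execution trace:
1. `data = None.split()` raises AttributeError.
2. `except IndexError` does not match AttributeError; skipped.
3. `except AttributeError` matches → out = 62.
4. Remaining except clauses are skipped.
Result: 62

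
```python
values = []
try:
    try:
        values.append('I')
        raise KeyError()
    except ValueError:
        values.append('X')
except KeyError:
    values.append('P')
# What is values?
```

Step-by-step execution trace:
1. Inner try: `values.append('I')` → values = ['I'].
2. `raise KeyError()` raises KeyError.
3. Inner `except ValueError` does not match KeyError; exception propagates to outer try.
4. Outer `except KeyError` matches → `values.append('P')` → values = ['I', 'P'].
Result: ['I', 'P']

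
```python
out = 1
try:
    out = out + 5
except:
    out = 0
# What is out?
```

Step-by-step execution trace:
1. out starts at 1.
2. try: `out = out + 5` → out = 6. No exception raised.
3. `except` is skipped.
Result: 6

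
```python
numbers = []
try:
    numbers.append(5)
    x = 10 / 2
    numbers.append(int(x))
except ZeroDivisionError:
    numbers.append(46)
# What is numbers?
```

Step-by-step execution trace:
1. try: `numbers.append(5)` → numbers = [5].
2. `x = 10 / 2` → x = 5.0. No exception raised.
3. `numbers.append(int(x))` → numbers = [5, 5].
4. `except ZeroDivisionError` is skipped (no exception was raised).
Result: [5, 5]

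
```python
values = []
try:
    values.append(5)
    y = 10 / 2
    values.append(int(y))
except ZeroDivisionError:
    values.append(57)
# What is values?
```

Step-by-step execution trace:
1. try: `values.append(5)` → values = [5].
2. `y = 10 / 2` → y = 5.0. No exception raised.
3. `values.append(int(y))` → values = [5, 5].
4. `except ZeroDivisionError` is skipped (no exception was raised).
Result: [5, 5]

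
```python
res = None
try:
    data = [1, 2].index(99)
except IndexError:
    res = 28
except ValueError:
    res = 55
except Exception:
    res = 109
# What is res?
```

Step-by-step execution trace:
1. `data = [1, 2].index(99)` raises ValueError.
2. `except IndexError` does not match ValueError; skipped.
3. `except ValueError` matches → res = 55.
4. Remaining except clauses are skipped.
Result: 55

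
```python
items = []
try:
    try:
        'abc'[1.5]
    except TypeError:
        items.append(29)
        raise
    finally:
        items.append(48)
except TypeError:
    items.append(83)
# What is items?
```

Step-by-step execution trace:
1. Inner try: `'abc'[1.5]` raises TypeError.
2. Inner `except TypeError` matches → `items.append(29)` → items = [29].
3. bare `raise` re-raises TypeError.
4. Inner `finally` runs during unwinding: `items.append(48)` → items = [29, 48].
5. Outer `except TypeError` matches → `items.append(83)` → items = [29, 48, 83].
Result: [29, 48, 83]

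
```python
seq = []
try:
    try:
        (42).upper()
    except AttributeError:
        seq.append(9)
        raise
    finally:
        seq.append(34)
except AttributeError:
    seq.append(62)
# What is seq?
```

Step-by-step execution trace:
1. Inner try: `(42).upper()` raises AttributeError.
2. Inner `except AttributeError` matches → `seq.append(9)` → seq = [9].
3. bare `raise` re-raises AttributeError.
4. Inner `finally` runs during unwinding: `seq.append(34)` → seq = [9, 34].
5. Outer `except AttributeError` matches → `seq.append(62)` → seq = [9, 34, 62].
Result: [9, 34, 62]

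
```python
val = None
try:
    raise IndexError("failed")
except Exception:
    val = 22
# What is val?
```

Step-by-step execution trace:
1. `raise IndexError(...)` raises IndexError.
2. `except Exception` matches (IndexError is a subclass of Exception) → val = 22.
Result: 22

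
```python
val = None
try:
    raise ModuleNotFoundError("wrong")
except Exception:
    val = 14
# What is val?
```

Step-by-step execution trace:
1. `raise ModuleNotFoundError(...)` raises ModuleNotFoundError.
2. `except Exception` matches (ModuleNotFoundError is a subclass of Exception) → val = 14.
Result: 14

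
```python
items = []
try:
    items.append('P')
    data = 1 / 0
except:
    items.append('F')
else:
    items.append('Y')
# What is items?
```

Step-by-step execution trace:
1. try: `items.append('P')` → items = ['P'].
2. `data = 1 / 0` raises ZeroDivisionError.
3. bare `except` matches → `items.append('F')` → items = ['P', 'F'].
4. `else` is skipped (an exception was raised).
Result: ['P', 'F']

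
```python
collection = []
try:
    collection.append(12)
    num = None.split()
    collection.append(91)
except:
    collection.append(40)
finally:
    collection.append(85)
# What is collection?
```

Step-by-step execution trace:
1. try: `collection.append(12)` → collection = [12].
2. `num = None.split()` raises AttributeError; `collection.append(91)` is not reached.
3. bare `except` matches → `collection.append(40)` → collection = [12, 40].
4. finally always runs: `collection.append(85)` → collection = [12, 40, 85].
Result: [12, 40, 85]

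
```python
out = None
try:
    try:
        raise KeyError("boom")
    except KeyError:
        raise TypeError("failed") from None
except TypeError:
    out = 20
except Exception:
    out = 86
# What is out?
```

Step-by-step execution trace:
1. Inner try raises KeyError; inner `except KeyError` catches it.
2. `raise TypeError(...) from None` raises TypeError (from None suppresses __context__, but the active exception is still TypeError).
3. Outer `except TypeError` matches → out = 20.
4. `except Exception` is not reached.
Result: 20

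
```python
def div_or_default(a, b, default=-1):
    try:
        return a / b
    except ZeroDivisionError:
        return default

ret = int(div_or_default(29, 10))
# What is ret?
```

Step-by-step execution trace:
1. `div_or_default(29, 10)` enters try: `return 29 / 10` → returns 2.9. No exception raised.
2. `except ZeroDivisionError` is skipped.
3. `int(2.9)` → 2 → ret = 2.
Result: 2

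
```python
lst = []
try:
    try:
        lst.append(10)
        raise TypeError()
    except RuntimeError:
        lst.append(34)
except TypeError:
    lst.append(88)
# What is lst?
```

Step-by-step execution trace:
1. Inner try: `lst.append(10)` → lst = [10].
2. `raise TypeError()` raises TypeError.
3. Inner `except RuntimeError` does not match TypeError; exception propagates to outer try.
4. Outer `except TypeError` matches → `lst.append(88)` → lst = [10, 88].
Result: [10, 88]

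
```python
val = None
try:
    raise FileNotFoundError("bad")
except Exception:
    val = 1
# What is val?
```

Step-by-step execution trace:
1. `raise FileNotFoundError(...)` raises FileNotFoundError.
2. `except Exception` matches (FileNotFoundError is a subclass of Exception) → val = 1.
Result: 1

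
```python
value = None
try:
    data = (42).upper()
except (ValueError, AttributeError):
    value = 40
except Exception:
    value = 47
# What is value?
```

Step-by-step execution trace:
1. `data = (42).upper()` raises AttributeError.
2. `except (ValueError, AttributeError)` matches (AttributeError is in the tuple) → value = 40.
3. `except Exception` is not reached.
Result: 40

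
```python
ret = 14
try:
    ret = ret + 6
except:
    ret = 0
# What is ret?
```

Step-by-step execution trace:
1. ret starts at 14.
2. try: `ret = ret + 6` → ret = 20. No exception raised.
3. `except` is skipped.
Result: 20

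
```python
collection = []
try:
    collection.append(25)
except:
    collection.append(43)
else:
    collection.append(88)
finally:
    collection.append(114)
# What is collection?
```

Step-by-step execution trace:
1. try: `collection.append(25)` → collection = [25]. No exception raised.
2. `except` is skipped.
3. `else` runs: `collection.append(88)` → collection = [25, 88].
4. `finally` always runs: `collection.append(114)` → collection = [25, 88, 114].
Result: [25, 88, 114]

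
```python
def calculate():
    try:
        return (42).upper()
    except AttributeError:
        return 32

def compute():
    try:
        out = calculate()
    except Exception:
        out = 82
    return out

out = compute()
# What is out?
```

Step-by-step execution trace:
1. `compute()` calls `calculate()`.
2. In calculate: `(42).upper()` raises AttributeError; `except AttributeError` catches it → returns 32.
3. In compute: `out = calculate()` → out = 32. No exception reaches compute.
4. `except Exception` is skipped; compute returns 32.
5. out = 32.
Result: 32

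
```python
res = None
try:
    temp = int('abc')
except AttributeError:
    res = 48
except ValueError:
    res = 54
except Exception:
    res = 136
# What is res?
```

Step-by-step execution trace:
1. `temp = int('abc')` raises ValueError.
2. `except AttributeError` does not match ValueError; skipped.
3. `except ValueError` matches → res = 54.
4. Remaining except clauses are skipped.
Result: 54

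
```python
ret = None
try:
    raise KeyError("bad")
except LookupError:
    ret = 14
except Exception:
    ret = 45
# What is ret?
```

Step-by-step execution trace:
1. `raise KeyError(...)` raises KeyError.
2. `except LookupError` matches (KeyError is a subclass of LookupError) → ret = 14.
3. `except Exception` is not reached.
Result: 14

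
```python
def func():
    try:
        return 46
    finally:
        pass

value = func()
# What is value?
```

Step-by-step execution trace:
1. `func()` enters try: `return 46` sets pending return value 46.
2. Before returning, `finally: pass` runs (no effect).
3. func() returns 46 → value = 46.
Result: 46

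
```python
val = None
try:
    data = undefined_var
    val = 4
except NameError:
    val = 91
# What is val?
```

Step-by-step execution trace:
1. `data = undefined_var` raises NameError.
2. `val = 4` is not reached.
3. `except NameError` matches → val = 91.
Result: 91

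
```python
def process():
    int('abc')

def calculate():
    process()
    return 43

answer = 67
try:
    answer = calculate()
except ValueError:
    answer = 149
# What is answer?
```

Step-by-step execution trace:
1. answer starts at 67.
2. try: `calculate()` calls `process()`.
3. `process()` evaluates `int('abc')`, which raises ValueError; it propagates through calculate (uncaught).
4. `return 43` in calculate is not reached; the assignment to answer does not complete.
5. `except ValueError` matches → answer = 149.
Result: 149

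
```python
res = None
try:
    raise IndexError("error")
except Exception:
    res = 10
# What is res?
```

Step-by-step execution trace:
1. `raise IndexError(...)` raises IndexError.
2. `except Exception` matches (IndexError is a subclass of Exception) → res = 10.
Result: 10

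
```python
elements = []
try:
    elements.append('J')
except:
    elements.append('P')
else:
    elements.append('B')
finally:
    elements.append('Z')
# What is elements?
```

Step-by-step execution trace:
1. try: `elements.append('J')` → elements = ['J']. No exception raised.
2. `except` is skipped.
3. `else` runs: `elements.append('B')` → elements = ['J', 'B'].
4. `finally` always runs: `elements.append('Z')` → elements = ['J', 'B', 'Z'].
Result: ['J', 'B', 'Z']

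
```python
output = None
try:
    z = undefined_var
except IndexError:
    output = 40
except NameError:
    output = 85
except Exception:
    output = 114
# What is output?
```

Step-by-step execution trace:
1. `z = undefined_var` raises NameError.
2. `except IndexError` does not match NameError; skipped.
3. `except NameError` matches → output = 85.
4. Remaining except clauses are skipped.
Result: 85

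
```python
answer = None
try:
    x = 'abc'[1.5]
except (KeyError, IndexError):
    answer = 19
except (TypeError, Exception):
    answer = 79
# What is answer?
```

Step-by-step execution trace:
1. `x = 'abc'[1.5]` raises TypeError.
2. `except (KeyError, IndexError)` does not match TypeError; skipped.
3. `except (TypeError, Exception)` matches (TypeError is in the tuple) → answer = 79.
Result: 79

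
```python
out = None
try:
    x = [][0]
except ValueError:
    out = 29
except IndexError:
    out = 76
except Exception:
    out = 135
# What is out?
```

Step-by-step execution trace:
1. `x = [][0]` raises IndexError.
2. `except ValueError` does not match IndexError; skipped.
3. `except IndexError` matches → out = 76.
4. Remaining except clauses are skipped.
Result: 76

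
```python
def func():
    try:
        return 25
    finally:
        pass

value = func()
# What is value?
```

Step-by-step execution trace:
1. `func()` enters try: `return 25` sets pending return value 25.
2. Before returning, `finally: pass` runs (no effect).
3. func() returns 25 → value = 25.
Result: 25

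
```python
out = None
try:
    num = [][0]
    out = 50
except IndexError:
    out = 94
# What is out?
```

Step-by-step execution trace:
1. `num = [][0]` raises IndexError.
2. `out = 50` is not reached.
3. `except IndexError` matches → out = 94.
Result: 94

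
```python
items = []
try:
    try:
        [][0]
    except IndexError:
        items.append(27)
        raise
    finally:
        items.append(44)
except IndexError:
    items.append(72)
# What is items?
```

Step-by-step execution trace:
1. Inner try: `[][0]` raises IndexError.
2. Inner `except IndexError` matches → `items.append(27)` → items = [27].
3. bare `raise` re-raises IndexError.
4. Inner `finally` runs during unwinding: `items.append(44)` → items = [27, 44].
5. Outer `except IndexError` matches → `items.append(72)` → items = [27, 44, 72].
Result: [27, 44, 72]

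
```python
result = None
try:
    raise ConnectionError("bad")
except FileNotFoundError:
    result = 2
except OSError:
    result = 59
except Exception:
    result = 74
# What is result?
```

Step-by-step execution trace:
1. `raise ConnectionError(...)` raises ConnectionError.
2. `except FileNotFoundError` does not match (ConnectionError is not a subclass of FileNotFoundError); skipped.
3. `except OSError` matches (ConnectionError is a subclass of OSError) → result = 59.
4. `except Exception` is not reached.
Result: 59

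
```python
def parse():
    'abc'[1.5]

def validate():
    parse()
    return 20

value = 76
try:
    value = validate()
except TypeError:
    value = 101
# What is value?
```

Step-by-step execution trace:
1. value starts at 76.
2. try: `validate()` calls `parse()`.
3. `parse()` evaluates `'abc'[1.5]`, which raises TypeError; it propagates through validate (uncaught).
4. `return 20` in validate is not reached; the assignment to value does not complete.
5. `except TypeError` matches → value = 101.
Result: 101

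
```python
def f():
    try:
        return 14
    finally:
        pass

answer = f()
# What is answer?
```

Step-by-step execution trace:
1. `f()` enters try: `return 14` sets pending return value 14.
2. Before returning, `finally: pass` runs (no effect).
3. f() returns 14 → answer = 14.
Result: 14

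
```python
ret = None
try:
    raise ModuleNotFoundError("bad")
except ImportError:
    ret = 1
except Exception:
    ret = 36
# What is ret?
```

Step-by-step execution trace:
1. `raise ModuleNotFoundError(...)` raises ModuleNotFoundError.
2. `except ImportError` matches (ModuleNotFoundError is a subclass of ImportError) → ret = 1.
3. `except Exception` is not reached.
Result: 1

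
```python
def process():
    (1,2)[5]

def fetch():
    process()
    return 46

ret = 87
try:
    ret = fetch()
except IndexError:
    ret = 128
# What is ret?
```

Step-by-step execution trace:
1. ret starts at 87.
2. try: `fetch()` calls `process()`.
3. `process()` evaluates `(1,2)[5]`, which raises IndexError; it propagates through fetch (uncaught).
4. `return 46` in fetch is not reached; the assignment to ret does not complete.
5. `except IndexError` matches → ret = 128.
Result: 128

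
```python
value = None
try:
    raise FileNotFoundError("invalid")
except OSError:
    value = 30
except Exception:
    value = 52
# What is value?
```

Step-by-step execution trace:
1. `raise FileNotFoundError(...)` raises FileNotFoundError.
2. `except OSError` matches (FileNotFoundError is a subclass of OSError) → value = 30.
3. `except Exception` is not reached.
Result: 30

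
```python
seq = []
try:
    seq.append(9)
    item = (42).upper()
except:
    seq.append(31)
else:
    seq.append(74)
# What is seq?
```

Step-by-step execution trace:
1. try: `seq.append(9)` → seq = [9].
2. `item = (42).upper()` raises AttributeError.
3. bare `except` matches → `seq.append(31)` → seq = [9, 31].
4. `else` is skipped (an exception was raised).
Result: [9, 31]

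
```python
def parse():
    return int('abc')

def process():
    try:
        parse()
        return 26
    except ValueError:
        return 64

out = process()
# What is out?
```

Step-by-step execution trace:
1. `process()` calls `parse()`.
2. `parse()` evaluates `int('abc')`, which raises ValueError; it propagates to the caller.
3. `return 26` is not reached.
4. `except ValueError` in process matches → returns 64.
5. out = 64.
Result: 64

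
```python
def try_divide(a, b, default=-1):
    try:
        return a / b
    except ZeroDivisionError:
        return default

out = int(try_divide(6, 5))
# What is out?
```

Step-by-step execution trace:
1. `try_divide(6, 5)` enters try: `return 6 / 5` → returns 1.2. No exception raised.
2. `except ZeroDivisionError` is skipped.
3. `int(1.2)` → 1 → out = 1.
Result: 1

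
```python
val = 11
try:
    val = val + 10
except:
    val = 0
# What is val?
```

Step-by-step execution trace:
1. val starts at 11.
2. try: `val = val + 10` → val = 21. No exception raised.
3. `except` is skipped.
Result: 21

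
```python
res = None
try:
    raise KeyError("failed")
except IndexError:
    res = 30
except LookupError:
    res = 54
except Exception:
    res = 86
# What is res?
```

Step-by-step execution trace:
1. `raise KeyError(...)` raises KeyError.
2. `except IndexError` does not match (KeyError is not a subclass of IndexError); skipped.
3. `except LookupError` matches (KeyError is a subclass of LookupError) → res = 54.
4. `except Exception` is not reached.
Result: 54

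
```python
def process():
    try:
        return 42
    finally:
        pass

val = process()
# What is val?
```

Step-by-step execution trace:
1. `process()` enters try: `return 42` sets pending return value 42.
2. Before returning, `finally: pass` runs (no effect).
3. process() returns 42 → val = 42.
Result: 42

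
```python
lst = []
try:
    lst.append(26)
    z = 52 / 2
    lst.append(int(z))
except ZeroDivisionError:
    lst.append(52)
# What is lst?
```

Step-by-step execution trace:
1. try: `lst.append(26)` → lst = [26].
2. `z = 52 / 2` → z = 26.0. No exception raised.
3. `lst.append(int(z))` → lst = [26, 26].
4. `except ZeroDivisionError` is skipped (no exception was raised).
Result: [26, 26]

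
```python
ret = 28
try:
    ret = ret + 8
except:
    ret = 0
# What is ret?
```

Step-by-step execution trace:
1. ret starts at 28.
2. try: `ret = ret + 8` → ret = 36. No exception raised.
3. `except` is skipped.
Result: 36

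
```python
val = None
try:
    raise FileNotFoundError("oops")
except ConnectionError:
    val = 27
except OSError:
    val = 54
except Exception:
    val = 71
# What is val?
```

Step-by-step execution trace:
1. `raise FileNotFoundError(...)` raises FileNotFoundError.
2. `except ConnectionError` does not match (FileNotFoundError is not a subclass of ConnectionError); skipped.
3. `except OSError` matches (FileNotFoundError is a subclass of OSError) → val = 54.
4. `except Exception` is not reached.
Result: 54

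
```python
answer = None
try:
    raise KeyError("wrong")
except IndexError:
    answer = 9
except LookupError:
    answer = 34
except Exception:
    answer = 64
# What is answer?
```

Step-by-step execution trace:
1. `raise KeyError(...)` raises KeyError.
2. `except IndexError` does not match (KeyError is not a subclass of IndexError); skipped.
3. `except LookupError` matches (KeyError is a subclass of LookupError) → answer = 34.
4. `except Exception` is not reached.
Result: 34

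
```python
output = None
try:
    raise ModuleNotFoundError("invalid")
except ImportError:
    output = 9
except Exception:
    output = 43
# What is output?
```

Step-by-step execution trace:
1. `raise ModuleNotFoundError(...)` raises ModuleNotFoundError.
2. `except ImportError` matches (ModuleNotFoundError is a subclass of ImportError) → output = 9.
3. `except Exception` is not reached.
Result: 9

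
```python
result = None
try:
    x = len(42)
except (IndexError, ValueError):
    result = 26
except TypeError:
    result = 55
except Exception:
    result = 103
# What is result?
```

Step-by-step execution trace:
1. `x = len(42)` raises TypeError.
2. `except (IndexError, ValueError)` does not match TypeError; skipped.
3. `except TypeError` matches (exact type match) → result = 55.
4. `except Exception` is not reached.
Result: 55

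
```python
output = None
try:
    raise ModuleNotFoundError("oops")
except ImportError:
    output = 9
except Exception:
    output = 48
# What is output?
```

Step-by-step execution trace:
1. `raise ModuleNotFoundError(...)` raises ModuleNotFoundError.
2. `except ImportError` matches (ModuleNotFoundError is a subclass of ImportError) → output = 9.
3. `except Exception` is not reached.
Result: 9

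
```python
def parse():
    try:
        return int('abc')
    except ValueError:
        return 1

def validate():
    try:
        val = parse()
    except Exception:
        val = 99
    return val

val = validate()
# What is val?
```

Step-by-step execution trace:
1. `validate()` calls `parse()`.
2. In parse: `int('abc')` raises ValueError; `except ValueError` catches it → returns 1.
3. In validate: `val = parse()` → val = 1. No exception reaches validate.
4. `except Exception` is skipped; validate returns 1.
5. val = 1.
Result: 1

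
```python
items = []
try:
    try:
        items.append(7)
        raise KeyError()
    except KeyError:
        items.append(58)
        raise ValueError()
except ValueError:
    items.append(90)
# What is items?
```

Step-by-step execution trace:
1. Inner try: `items.append(7)` → items = [7].
2. `raise KeyError()` raises KeyError.
3. Inner `except KeyError` matches → `items.append(58)` → items = [7, 58].
4. `raise ValueError()` raises ValueError; propagates to outer try.
5. Outer `except ValueError` matches → `items.append(90)` → items = [7, 58, 90].
Result: [7, 58, 90]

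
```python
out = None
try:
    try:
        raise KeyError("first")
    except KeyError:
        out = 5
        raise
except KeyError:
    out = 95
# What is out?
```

Step-by-step execution trace:
1. Inner try: `raise KeyError("first")` raises KeyError.
2. Inner `except KeyError` matches → out = 5.
3. bare `raise` re-raises the same KeyError.
4. Outer `except KeyError` matches → out = 95.
Result: 95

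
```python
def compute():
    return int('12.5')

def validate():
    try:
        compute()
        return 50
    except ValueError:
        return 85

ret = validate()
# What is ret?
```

Step-by-step execution trace:
1. `validate()` calls `compute()`.
2. `compute()` evaluates `int('12.5')`, which raises ValueError; it propagates to the caller.
3. `return 50` is not reached.
4. `except ValueError` in validate matches → returns 85.
5. ret = 85.
Result: 85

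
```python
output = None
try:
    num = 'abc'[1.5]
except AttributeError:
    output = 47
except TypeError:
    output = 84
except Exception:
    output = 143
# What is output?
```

Step-by-step execution trace:
1. `num = 'abc'[1.5]` raises TypeError.
2. `except AttributeError` does not match TypeError; skipped.
3. `except TypeError` matches → output = 84.
4. Remaining except clauses are skipped.
Result: 84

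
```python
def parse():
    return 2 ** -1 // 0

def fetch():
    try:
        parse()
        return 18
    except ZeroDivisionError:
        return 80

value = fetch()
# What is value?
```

Step-by-step execution trace:
1. `fetch()` calls `parse()`.
2. `parse()` evaluates `2 ** -1 // 0`, which raises ZeroDivisionError; it propagates to the caller.
3. `return 18` is not reached.
4. `except ZeroDivisionError` in fetch matches → returns 80.
5. value = 80.
Result: 80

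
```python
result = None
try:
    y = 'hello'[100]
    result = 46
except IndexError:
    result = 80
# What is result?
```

Step-by-step execution trace:
1. `y = 'hello'[100]` raises IndexError.
2. `result = 46` is not reached.
3. `except IndexError` matches → result = 80.
Result: 80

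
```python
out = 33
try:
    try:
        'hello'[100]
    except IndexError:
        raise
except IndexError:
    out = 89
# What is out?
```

Step-by-step execution trace:
1. Inner try: `'hello'[100]` raises IndexError.
2. Inner `except IndexError` matches; bare `raise` re-raises the same IndexError.
3. Outer `except IndexError` matches → out = 89.
Result: 89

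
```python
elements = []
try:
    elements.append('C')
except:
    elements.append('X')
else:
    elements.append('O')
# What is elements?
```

Step-by-step execution trace:
1. try: `elements.append('C')` → elements = ['C']. No exception raised.
2. `except` is skipped.
3. `else` runs (try completed without exception): `elements.append('O')` → elements = ['C', 'O'].
Result: ['C', 'O']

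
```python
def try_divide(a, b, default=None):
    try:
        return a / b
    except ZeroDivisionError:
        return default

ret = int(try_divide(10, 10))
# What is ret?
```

Step-by-step execution trace:
1. `try_divide(10, 10)` enters try: `return 10 / 10` → returns 1.0. No exception raised.
2. `except ZeroDivisionError` is skipped.
3. `int(1.0)` → 1 → ret = 1.
Result: 1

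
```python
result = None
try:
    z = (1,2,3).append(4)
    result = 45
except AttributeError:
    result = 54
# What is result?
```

Step-by-step execution trace:
1. `z = (1,2,3).append(4)` raises AttributeError.
2. `result = 45` is not reached.
3. `except AttributeError` matches → result = 54.
Result: 54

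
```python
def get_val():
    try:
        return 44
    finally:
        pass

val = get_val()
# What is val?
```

Step-by-step execution trace:
1. `get_val()` enters try: `return 44` sets pending return value 44.
2. Before returning, `finally: pass` runs (no effect).
3. get_val() returns 44 → val = 44.
Result: 44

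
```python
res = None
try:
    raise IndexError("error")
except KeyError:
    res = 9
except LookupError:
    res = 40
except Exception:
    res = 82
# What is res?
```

Step-by-step execution trace:
1. `raise IndexError(...)` raises IndexError.
2. `except KeyError` does not match (IndexError is not a subclass of KeyError); skipped.
3. `except LookupError` matches (IndexError is a subclass of LookupError) → res = 40.
4. `except Exception` is not reached.
Result: 40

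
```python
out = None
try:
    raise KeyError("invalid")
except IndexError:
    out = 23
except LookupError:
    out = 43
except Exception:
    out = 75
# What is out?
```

Step-by-step execution trace:
1. `raise KeyError(...)` raises KeyError.
2. `except IndexError` does not match (KeyError is not a subclass of IndexError); skipped.
3. `except LookupError` matches (KeyError is a subclass of LookupError) → out = 43.
4. `except Exception` is not reached.
Result: 43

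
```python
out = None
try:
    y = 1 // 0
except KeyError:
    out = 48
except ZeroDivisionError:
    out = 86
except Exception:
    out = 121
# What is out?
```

Step-by-step execution trace:
1. `y = 1 // 0` raises ZeroDivisionError.
2. `except KeyError` does not match ZeroDivisionError; skipped.
3. `except ZeroDivisionError` matches → out = 86.
4. Remaining except clauses are skipped.
Result: 86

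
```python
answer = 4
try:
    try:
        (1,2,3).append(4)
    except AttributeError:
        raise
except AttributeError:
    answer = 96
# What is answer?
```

Step-by-step execution trace:
1. Inner try: `(1,2,3).append(4)` raises AttributeError.
2. Inner `except AttributeError` matches; bare `raise` re-raises the same AttributeError.
3. Outer `except AttributeError` matches → answer = 96.
Result: 96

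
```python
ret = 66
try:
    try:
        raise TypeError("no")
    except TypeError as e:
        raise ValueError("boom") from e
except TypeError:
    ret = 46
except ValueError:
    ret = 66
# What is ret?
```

Step-by-step execution trace:
1. Inner try raises TypeError; inner `except TypeError as e` catches it.
2. `raise ValueError(...) from e` raises ValueError (TypeError is attached as __cause__, but only ValueError is active).
3. Outer `except TypeError` does not match ValueError; skipped.
4. Outer `except ValueError` matches → ret = 66.
Result: 66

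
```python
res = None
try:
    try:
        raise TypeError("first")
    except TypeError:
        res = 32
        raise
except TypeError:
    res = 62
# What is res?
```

Step-by-step execution trace:
1. Inner try: `raise TypeError("first")` raises TypeError.
2. Inner `except TypeError` matches → res = 32.
3. bare `raise` re-raises the same TypeError.
4. Outer `except TypeError` matches → res = 62.
Result: 62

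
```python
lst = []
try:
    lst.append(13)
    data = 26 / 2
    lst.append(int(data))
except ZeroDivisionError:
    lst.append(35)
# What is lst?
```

Step-by-step execution trace:
1. try: `lst.append(13)` → lst = [13].
2. `data = 26 / 2` → data = 13.0. No exception raised.
3. `lst.append(int(data))` → lst = [13, 13].
4. `except ZeroDivisionError` is skipped (no exception was raised).
Result: [13, 13]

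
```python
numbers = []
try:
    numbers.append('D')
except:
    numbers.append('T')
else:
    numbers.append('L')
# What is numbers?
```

Step-by-step execution trace:
1. try: `numbers.append('D')` → numbers = ['D']. No exception raised.
2. `except` is skipped.
3. `else` runs (try completed without exception): `numbers.append('L')` → numbers = ['D', 'L'].
Result: ['D', 'L']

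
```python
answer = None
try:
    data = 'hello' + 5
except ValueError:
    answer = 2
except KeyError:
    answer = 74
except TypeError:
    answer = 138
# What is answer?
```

Step-by-step execution trace:
1. `data = 'hello' + 5` raises TypeError.
2. `except ValueError` does not match TypeError; skipped.
3. `except KeyError` does not match TypeError; skipped.
4. `except TypeError` matches → answer = 138.
Result: 138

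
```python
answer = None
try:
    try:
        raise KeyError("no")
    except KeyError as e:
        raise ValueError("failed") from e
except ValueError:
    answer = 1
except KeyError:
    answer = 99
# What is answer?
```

Step-by-step execution trace:
1. Inner try raises KeyError; inner `except KeyError as e` catches it.
2. `raise ValueError(...) from e` raises ValueError (KeyError is attached as __cause__, but only ValueError is active).
3. Outer `except ValueError` matches → answer = 1.
4. `except KeyError` is not reached.
Result: 1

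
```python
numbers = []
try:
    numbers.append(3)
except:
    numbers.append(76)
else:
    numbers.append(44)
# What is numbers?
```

Step-by-step execution trace:
1. try: `numbers.append(3)` → numbers = [3]. No exception raised.
2. `except` is skipped.
3. `else` runs (try completed without exception): `numbers.append(44)` → numbers = [3, 44].
Result: [3, 44]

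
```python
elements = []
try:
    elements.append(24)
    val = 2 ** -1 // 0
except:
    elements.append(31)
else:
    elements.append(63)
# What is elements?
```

Step-by-step execution trace:
1. try: `elements.append(24)` → elements = [24].
2. `val = 2 ** -1 // 0` raises ZeroDivisionError.
3. bare `except` matches → `elements.append(31)` → elements = [24, 31].
4. `else` is skipped (an exception was raised).
Result: [24, 31]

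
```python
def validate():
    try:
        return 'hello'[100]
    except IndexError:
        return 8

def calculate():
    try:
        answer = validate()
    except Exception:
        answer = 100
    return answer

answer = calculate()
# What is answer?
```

Step-by-step execution trace:
1. `calculate()` calls `validate()`.
2. In validate: `'hello'[100]` raises IndexError; `except IndexError` catches it → returns 8.
3. In calculate: `answer = validate()` → answer = 8. No exception reaches calculate.
4. `except Exception` is skipped; calculate returns 8.
5. answer = 8.
Result: 8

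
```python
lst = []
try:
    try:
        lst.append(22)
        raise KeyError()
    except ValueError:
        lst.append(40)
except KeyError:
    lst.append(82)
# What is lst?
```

Step-by-step execution trace:
1. Inner try: `lst.append(22)` → lst = [22].
2. `raise KeyError()` raises KeyError.
3. Inner `except ValueError` does not match KeyError; exception propagates to outer try.
4. Outer `except KeyError` matches → `lst.append(82)` → lst = [22, 82].
Result: [22, 82]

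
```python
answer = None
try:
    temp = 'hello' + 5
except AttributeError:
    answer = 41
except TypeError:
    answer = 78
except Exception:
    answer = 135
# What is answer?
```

Step-by-step execution trace:
1. `temp = 'hello' + 5` raises TypeError.
2. `except AttributeError` does not match TypeError; skipped.
3. `except TypeError` matches → answer = 78.
4. Remaining except clauses are skipped.
Result: 78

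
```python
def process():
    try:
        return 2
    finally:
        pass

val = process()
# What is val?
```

Step-by-step execution trace:
1. `process()` enters try: `return 2` sets pending return value 2.
2. Before returning, `finally: pass` runs (no effect).
3. process() returns 2 → val = 2.
Result: 2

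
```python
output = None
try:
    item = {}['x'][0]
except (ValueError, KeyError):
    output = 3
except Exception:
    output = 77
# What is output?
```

Step-by-step execution trace:
1. `item = {}['x'][0]` raises KeyError.
2. `except (ValueError, KeyError)` matches (KeyError is in the tuple) → output = 3.
3. `except Exception` is not reached.
Result: 3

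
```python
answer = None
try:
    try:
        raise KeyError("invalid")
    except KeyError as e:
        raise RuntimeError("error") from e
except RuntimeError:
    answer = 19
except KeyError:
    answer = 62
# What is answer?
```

Step-by-step execution trace:
1. Inner try raises KeyError; inner `except KeyError as e` catches it.
2. `raise RuntimeError(...) from e` raises RuntimeError (KeyError is attached as __cause__, but only RuntimeError is active).
3. Outer `except RuntimeError` matches → answer = 19.
4. `except KeyError` is not reached.
Result: 19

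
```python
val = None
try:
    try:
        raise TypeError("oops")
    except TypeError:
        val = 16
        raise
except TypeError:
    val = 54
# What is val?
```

Step-by-step execution trace:
1. Inner try: `raise TypeError("oops")` raises TypeError.
2. Inner `except TypeError` matches → val = 16.
3. bare `raise` re-raises the same TypeError.
4. Outer `except TypeError` matches → val = 54.
Result: 54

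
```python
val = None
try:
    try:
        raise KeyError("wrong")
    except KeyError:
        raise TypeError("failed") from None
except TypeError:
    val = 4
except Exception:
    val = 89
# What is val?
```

Step-by-step execution trace:
1. Inner try raises KeyError; inner `except KeyError` catches it.
2. `raise TypeError(...) from None` raises TypeError (from None suppresses __context__, but the active exception is still TypeError).
3. Outer `except TypeError` matches → val = 4.
4. `except Exception` is not reached.
Result: 4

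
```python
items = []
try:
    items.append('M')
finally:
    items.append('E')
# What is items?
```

Step-by-step execution trace:
1. try: `items.append('M')` → items = ['M'].
2. The try body completes without raising.
3. finally always runs: `items.append('E')` → items = ['M', 'E'].
Result: ['M', 'E']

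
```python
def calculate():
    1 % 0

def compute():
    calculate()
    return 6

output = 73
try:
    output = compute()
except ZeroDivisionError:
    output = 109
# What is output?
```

Step-by-step execution trace:
1. output starts at 73.
2. try: `compute()` calls `calculate()`.
3. `calculate()` evaluates `1 % 0`, which raises ZeroDivisionError; it propagates through compute (uncaught).
4. `return 6` in compute is not reached; the assignment to output does not complete.
5. `except ZeroDivisionError` matches → output = 109.
Result: 109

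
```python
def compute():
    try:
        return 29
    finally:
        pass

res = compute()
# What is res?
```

Step-by-step execution trace:
1. `compute()` enters try: `return 29` sets pending return value 29.
2. Before returning, `finally: pass` runs (no effect).
3. compute() returns 29 → res = 29.
Result: 29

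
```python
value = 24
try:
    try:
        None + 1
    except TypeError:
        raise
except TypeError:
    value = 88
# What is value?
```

Step-by-step execution trace:
1. Inner try: `None + 1` raises TypeError.
2. Inner `except TypeError` matches; bare `raise` re-raises the same TypeError.
3. Outer `except TypeError` matches → value = 88.
Result: 88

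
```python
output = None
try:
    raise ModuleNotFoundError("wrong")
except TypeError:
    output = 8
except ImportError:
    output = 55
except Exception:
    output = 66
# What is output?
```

Step-by-step execution trace:
1. `raise ModuleNotFoundError(...)` raises ModuleNotFoundError.
2. `except TypeError` does not match (ModuleNotFoundError is not a subclass of TypeError); skipped.
3. `except ImportError` matches (ModuleNotFoundError is a subclass of ImportError) → output = 55.
4. `except Exception` is not reached.
Result: 55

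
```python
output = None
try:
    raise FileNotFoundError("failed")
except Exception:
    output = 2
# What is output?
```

Step-by-step execution trace:
1. `raise FileNotFoundError(...)` raises FileNotFoundError.
2. `except Exception` matches (FileNotFoundError is a subclass of Exception) → output = 2.
Result: 2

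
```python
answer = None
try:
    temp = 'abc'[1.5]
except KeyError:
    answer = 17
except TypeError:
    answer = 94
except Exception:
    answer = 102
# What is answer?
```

Step-by-step execution trace:
1. `temp = 'abc'[1.5]` raises TypeError.
2. `except KeyError` does not match TypeError; skipped.
3. `except TypeError` matches → answer = 94.
4. Remaining except clauses are skipped.
Result: 94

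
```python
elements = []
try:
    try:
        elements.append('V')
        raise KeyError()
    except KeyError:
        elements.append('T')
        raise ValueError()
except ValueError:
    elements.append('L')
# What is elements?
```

Step-by-step execution trace:
1. Inner try: `elements.append('V')` → elements = ['V'].
2. `raise KeyError()` raises KeyError.
3. Inner `except KeyError` matches → `elements.append('T')` → elements = ['V', 'T'].
4. `raise ValueError()` raises ValueError; propagates to outer try.
5. Outer `except ValueError` matches → `elements.append('L')` → elements = ['V', 'T', 'L'].
Result: ['V', 'T', 'L']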